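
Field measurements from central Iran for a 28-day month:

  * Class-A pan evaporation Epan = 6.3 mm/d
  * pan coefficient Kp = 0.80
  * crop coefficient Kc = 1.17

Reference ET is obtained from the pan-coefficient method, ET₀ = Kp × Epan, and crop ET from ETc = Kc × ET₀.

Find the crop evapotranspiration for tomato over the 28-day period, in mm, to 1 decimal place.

ET₀ = 0.80 × 6.3 = 5.0400 mm/d
ETc = Kc × ET₀ = 1.17 × 5.0400 = 5.8968 mm/d
Over 28 days: 5.8968 × 28 = 165.110 mm

165.1 mm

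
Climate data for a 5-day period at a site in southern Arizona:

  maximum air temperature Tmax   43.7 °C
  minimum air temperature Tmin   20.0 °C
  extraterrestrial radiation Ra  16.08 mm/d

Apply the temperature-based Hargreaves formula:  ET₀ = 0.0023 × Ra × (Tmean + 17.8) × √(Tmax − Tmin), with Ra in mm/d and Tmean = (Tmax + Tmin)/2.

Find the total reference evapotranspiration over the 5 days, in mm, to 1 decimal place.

Tmean = (43.7 + 20.0)/2 = 31.85 °C
ET₀ = 0.0023 × 16.08 × (31.85 + 17.8) × √23.7 = 0.0023 × 16.08 × 49.65 × 4.8683 = 8.9394 mm/d
Over 5 days: 8.9394 × 5 = 44.697 mm

44.7 mm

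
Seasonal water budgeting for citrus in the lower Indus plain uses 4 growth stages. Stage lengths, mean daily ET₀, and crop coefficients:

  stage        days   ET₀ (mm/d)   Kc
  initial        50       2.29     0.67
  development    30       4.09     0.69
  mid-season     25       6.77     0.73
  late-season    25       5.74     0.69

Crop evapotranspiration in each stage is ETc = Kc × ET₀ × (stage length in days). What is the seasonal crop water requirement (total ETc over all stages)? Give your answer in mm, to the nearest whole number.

384 mm

initial: 0.67 × 2.29 × 50 = 76.72 mm
development: 0.69 × 4.09 × 30 = 84.66 mm
mid-season: 0.73 × 6.77 × 25 = 123.55 mm
late-season: 0.69 × 5.74 × 25 = 99.02 mm
Seasonal total = 383.95 mm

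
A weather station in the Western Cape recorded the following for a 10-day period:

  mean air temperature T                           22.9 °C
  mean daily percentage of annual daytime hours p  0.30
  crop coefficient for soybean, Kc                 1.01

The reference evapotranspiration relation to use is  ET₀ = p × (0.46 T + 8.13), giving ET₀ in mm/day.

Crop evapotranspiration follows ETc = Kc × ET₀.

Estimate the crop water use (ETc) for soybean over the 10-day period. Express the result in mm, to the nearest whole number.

57 mm

ET₀ = 0.30 × (0.46 × 22.9 + 8.13) = 0.30 × 18.664 = 5.5992 mm/d
ETc = Kc × ET₀ = 1.01 × 5.5992 = 5.6552 mm/d
Over 10 days: 5.6552 × 10 = 56.552 mm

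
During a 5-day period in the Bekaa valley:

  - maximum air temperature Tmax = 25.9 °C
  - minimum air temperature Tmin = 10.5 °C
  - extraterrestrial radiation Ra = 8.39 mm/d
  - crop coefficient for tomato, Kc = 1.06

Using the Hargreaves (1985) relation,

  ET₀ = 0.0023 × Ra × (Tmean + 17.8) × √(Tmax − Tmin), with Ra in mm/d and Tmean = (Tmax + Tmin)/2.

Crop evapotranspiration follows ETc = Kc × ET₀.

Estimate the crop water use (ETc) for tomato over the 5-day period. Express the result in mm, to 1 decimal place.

14.4 mm

Tmean = (25.9 + 10.5)/2 = 18.20 °C
ET₀ = 0.0023 × 8.39 × (18.20 + 17.8) × √15.4 = 0.0023 × 8.39 × 36.00 × 3.9243 = 2.7262 mm/d
ETc = Kc × ET₀ = 1.06 × 2.7262 = 2.8898 mm/d
Over 5 days: 2.8898 × 5 = 14.449 mm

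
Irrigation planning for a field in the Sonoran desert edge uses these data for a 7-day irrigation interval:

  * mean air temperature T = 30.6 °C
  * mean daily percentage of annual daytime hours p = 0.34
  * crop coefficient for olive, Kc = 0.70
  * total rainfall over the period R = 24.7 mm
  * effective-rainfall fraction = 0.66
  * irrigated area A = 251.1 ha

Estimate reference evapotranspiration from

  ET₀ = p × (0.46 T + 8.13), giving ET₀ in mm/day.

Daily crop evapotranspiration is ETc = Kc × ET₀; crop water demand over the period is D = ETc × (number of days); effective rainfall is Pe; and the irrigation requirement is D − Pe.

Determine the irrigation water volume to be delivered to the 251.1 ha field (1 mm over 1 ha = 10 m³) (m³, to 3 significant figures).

ET₀ = 0.34 × (0.46 × 30.6 + 8.13) = 0.34 × 22.206 = 7.5500 mm/d
ETc = Kc × ET₀ = 0.70 × 7.5500 = 5.2850 mm/d
Crop demand D = ETc × 7 d = 5.2850 × 7 = 36.995 mm
Pe = 0.66 × 24.7 = 16.302 mm
D − Pe = 36.995 − 16.302 = 20.693 mm
Volume = 20.693 mm × 251.1 ha × 10 = 51960.1 m³

52000 m³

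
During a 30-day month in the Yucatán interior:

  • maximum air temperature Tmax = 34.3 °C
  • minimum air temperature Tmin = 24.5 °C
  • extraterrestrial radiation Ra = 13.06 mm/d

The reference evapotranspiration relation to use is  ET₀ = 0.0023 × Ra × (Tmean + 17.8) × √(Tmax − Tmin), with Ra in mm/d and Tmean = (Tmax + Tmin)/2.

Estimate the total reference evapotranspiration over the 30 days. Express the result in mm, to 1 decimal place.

133.2 mm

Tmean = (34.3 + 24.5)/2 = 29.40 °C
ET₀ = 0.0023 × 13.06 × (29.40 + 17.8) × √9.8 = 0.0023 × 13.06 × 47.20 × 3.1305 = 4.4384 mm/d
Over 30 days: 4.4384 × 30 = 133.152 mm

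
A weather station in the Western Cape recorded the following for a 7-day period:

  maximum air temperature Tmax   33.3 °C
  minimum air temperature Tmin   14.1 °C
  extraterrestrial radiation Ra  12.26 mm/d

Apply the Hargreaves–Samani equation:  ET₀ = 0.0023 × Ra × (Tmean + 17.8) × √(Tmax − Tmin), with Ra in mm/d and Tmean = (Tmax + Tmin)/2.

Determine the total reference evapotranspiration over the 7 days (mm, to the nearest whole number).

Tmean = (33.3 + 14.1)/2 = 23.70 °C
ET₀ = 0.0023 × 12.26 × (23.70 + 17.8) × √19.2 = 0.0023 × 12.26 × 41.50 × 4.3818 = 5.1277 mm/d
Over 7 days: 5.1277 × 7 = 35.894 mm

36 mm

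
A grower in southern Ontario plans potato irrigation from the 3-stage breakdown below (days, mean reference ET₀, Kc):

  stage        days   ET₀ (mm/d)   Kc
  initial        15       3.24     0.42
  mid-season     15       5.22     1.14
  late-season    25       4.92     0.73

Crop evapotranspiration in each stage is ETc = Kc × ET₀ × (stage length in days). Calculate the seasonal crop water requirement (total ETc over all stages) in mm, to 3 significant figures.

199 mm

initial: 0.42 × 3.24 × 15 = 20.41 mm
mid-season: 1.14 × 5.22 × 15 = 89.26 mm
late-season: 0.73 × 4.92 × 25 = 89.79 mm
Seasonal total = 199.46 mm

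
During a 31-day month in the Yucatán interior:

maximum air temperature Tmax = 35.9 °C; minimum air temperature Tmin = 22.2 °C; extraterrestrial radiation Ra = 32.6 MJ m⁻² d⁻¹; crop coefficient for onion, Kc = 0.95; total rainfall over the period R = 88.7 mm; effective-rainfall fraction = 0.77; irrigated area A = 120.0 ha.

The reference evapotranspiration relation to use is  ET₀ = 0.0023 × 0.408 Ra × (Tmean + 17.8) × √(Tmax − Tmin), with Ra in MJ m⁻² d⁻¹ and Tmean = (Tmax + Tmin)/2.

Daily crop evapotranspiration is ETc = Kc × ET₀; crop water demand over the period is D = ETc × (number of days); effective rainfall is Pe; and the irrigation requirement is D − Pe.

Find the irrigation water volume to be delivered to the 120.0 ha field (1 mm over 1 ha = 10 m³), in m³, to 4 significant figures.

105500 m³

Tmean = (35.9 + 22.2)/2 = 29.05 °C
0.408 Ra = 0.408 × 32.6 = 13.3008 mm/d equivalent
ET₀ = 0.0023 × 13.3008 × (29.05 + 17.8) × √13.7 = 0.0023 × 13.3008 × 46.85 × 3.7014 = 5.3049 mm/d
ETc = Kc × ET₀ = 0.95 × 5.3049 = 5.0397 mm/d
Crop demand D = ETc × 31 d = 5.0397 × 31 = 156.231 mm
Pe = 0.77 × 88.7 = 68.299 mm
D − Pe = 156.231 − 68.299 = 87.932 mm
Volume = 87.932 mm × 120.0 ha × 10 = 105518.4 m³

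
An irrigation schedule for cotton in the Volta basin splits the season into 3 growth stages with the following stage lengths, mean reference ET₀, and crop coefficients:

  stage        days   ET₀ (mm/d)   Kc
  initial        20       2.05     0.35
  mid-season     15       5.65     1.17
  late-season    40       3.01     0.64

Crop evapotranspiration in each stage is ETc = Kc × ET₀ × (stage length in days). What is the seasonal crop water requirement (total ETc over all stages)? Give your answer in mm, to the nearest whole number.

initial: 0.35 × 2.05 × 20 = 14.35 mm
mid-season: 1.17 × 5.65 × 15 = 99.16 mm
late-season: 0.64 × 3.01 × 40 = 77.06 mm
Seasonal total = 190.57 mm

191 mm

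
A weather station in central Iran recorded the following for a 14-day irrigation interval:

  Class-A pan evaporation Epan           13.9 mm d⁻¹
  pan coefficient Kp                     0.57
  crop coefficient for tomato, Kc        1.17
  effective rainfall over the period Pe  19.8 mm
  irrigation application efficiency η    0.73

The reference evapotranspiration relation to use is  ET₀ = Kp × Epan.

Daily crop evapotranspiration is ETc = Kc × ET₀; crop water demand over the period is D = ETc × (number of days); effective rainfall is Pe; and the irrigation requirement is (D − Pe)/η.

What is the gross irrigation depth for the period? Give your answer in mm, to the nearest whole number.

ET₀ = 0.57 × 13.9 = 7.9230 mm/d
ETc = Kc × ET₀ = 1.17 × 7.9230 = 9.2699 mm/d
Crop demand D = ETc × 14 d = 9.2699 × 14 = 129.779 mm
D − Pe = 129.779 − 19.8 = 109.979 mm
Gross irrigation = 109.979 / 0.73 = 150.656 mm

151 mm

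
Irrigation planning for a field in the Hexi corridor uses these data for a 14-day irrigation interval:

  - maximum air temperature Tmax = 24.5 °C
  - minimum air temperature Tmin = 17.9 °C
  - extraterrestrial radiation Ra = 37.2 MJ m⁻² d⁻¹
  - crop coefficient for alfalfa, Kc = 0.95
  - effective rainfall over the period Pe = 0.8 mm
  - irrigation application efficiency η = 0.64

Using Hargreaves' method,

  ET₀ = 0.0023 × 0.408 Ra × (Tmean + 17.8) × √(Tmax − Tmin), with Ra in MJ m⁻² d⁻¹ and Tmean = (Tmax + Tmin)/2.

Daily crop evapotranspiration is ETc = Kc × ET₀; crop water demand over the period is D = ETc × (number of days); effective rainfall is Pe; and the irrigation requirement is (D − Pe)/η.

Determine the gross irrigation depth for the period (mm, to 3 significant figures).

Tmean = (24.5 + 17.9)/2 = 21.20 °C
0.408 Ra = 0.408 × 37.2 = 15.1776 mm/d equivalent
ET₀ = 0.0023 × 15.1776 × (21.20 + 17.8) × √6.6 = 0.0023 × 15.1776 × 39.00 × 2.5690 = 3.4975 mm/d
ETc = Kc × ET₀ = 0.95 × 3.4975 = 3.3226 mm/d
Crop demand D = ETc × 14 d = 3.3226 × 14 = 46.516 mm
D − Pe = 46.516 − 0.8 = 45.716 mm
Gross irrigation = 45.716 / 0.64 = 71.431 mm

71.4 mm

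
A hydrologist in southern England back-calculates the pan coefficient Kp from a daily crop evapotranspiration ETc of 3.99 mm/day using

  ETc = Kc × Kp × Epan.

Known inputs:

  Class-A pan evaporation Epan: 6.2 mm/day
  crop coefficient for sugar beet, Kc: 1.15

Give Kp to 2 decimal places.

0.56

ETc = Kc × Kp × Epan  ⇒  Kp = ETc / (Kc × Epan)
Kp = 3.99 / (1.15 × 6.2) = 3.99 / 7.130 = 0.5596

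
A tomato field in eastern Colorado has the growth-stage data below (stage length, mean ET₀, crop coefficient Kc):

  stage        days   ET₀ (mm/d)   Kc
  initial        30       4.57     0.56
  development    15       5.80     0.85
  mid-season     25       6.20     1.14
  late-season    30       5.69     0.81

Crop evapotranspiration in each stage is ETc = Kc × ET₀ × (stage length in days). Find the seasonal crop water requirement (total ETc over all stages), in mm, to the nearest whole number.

initial: 0.56 × 4.57 × 30 = 76.78 mm
development: 0.85 × 5.80 × 15 = 73.95 mm
mid-season: 1.14 × 6.20 × 25 = 176.70 mm
late-season: 0.81 × 5.69 × 30 = 138.27 mm
Seasonal total = 465.70 mm

466 mm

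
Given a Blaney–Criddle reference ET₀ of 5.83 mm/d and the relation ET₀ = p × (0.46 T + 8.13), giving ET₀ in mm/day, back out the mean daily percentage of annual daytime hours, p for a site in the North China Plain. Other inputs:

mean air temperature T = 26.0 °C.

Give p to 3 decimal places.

0.290

p = ET₀ / (0.46 T + 8.13) = 5.83 / (0.46 × 26.0 + 8.13) = 5.83 / 20.090 = 0.2902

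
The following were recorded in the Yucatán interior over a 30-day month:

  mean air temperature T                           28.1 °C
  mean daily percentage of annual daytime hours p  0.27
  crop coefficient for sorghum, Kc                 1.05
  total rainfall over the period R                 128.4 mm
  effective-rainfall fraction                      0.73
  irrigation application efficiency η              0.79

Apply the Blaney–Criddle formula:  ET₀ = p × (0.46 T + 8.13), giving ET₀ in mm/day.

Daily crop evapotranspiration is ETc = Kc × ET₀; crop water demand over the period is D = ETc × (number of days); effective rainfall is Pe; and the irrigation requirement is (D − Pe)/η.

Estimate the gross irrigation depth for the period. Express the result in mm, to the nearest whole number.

108 mm

ET₀ = 0.27 × (0.46 × 28.1 + 8.13) = 0.27 × 21.056 = 5.6851 mm/d
ETc = Kc × ET₀ = 1.05 × 5.6851 = 5.9694 mm/d
Crop demand D = ETc × 30 d = 5.9694 × 30 = 179.082 mm
Pe = 0.73 × 128.4 = 93.732 mm
D − Pe = 179.082 − 93.732 = 85.350 mm
Gross irrigation = 85.350 / 0.79 = 108.038 mm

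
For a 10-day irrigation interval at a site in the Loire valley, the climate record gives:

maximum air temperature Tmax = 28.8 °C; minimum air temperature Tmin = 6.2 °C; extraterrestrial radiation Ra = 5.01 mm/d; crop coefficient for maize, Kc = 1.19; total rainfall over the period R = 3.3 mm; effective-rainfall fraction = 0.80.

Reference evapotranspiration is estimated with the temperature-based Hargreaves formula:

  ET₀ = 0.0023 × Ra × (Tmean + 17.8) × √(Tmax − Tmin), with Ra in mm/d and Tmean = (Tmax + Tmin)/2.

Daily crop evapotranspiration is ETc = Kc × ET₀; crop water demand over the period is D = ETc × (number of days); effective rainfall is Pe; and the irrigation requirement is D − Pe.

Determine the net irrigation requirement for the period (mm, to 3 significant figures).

20.4 mm

Tmean = (28.8 + 6.2)/2 = 17.50 °C
ET₀ = 0.0023 × 5.01 × (17.50 + 17.8) × √22.6 = 0.0023 × 5.01 × 35.30 × 4.7539 = 1.9337 mm/d
ETc = Kc × ET₀ = 1.19 × 1.9337 = 2.3011 mm/d
Crop demand D = ETc × 10 d = 2.3011 × 10 = 23.011 mm
Pe = 0.80 × 3.3 = 2.640 mm
D − Pe = 23.011 − 2.640 = 20.371 mm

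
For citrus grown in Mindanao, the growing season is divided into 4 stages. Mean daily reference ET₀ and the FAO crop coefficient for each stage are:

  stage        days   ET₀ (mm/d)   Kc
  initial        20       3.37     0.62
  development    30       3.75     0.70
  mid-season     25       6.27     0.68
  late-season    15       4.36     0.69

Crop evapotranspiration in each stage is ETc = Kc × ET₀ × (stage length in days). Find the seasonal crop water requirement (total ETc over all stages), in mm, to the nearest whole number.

272 mm

initial: 0.62 × 3.37 × 20 = 41.79 mm
development: 0.70 × 3.75 × 30 = 78.75 mm
mid-season: 0.68 × 6.27 × 25 = 106.59 mm
late-season: 0.69 × 4.36 × 15 = 45.13 mm
Seasonal total = 272.26 mm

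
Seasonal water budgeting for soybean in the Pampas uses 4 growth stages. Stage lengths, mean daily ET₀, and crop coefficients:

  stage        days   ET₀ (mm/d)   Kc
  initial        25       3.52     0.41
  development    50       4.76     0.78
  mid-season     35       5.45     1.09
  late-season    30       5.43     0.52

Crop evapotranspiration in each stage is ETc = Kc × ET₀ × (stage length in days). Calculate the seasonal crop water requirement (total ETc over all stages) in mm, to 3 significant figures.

initial: 0.41 × 3.52 × 25 = 36.08 mm
development: 0.78 × 4.76 × 50 = 185.64 mm
mid-season: 1.09 × 5.45 × 35 = 207.92 mm
late-season: 0.52 × 5.43 × 30 = 84.71 mm
Seasonal total = 514.35 mm

514 mm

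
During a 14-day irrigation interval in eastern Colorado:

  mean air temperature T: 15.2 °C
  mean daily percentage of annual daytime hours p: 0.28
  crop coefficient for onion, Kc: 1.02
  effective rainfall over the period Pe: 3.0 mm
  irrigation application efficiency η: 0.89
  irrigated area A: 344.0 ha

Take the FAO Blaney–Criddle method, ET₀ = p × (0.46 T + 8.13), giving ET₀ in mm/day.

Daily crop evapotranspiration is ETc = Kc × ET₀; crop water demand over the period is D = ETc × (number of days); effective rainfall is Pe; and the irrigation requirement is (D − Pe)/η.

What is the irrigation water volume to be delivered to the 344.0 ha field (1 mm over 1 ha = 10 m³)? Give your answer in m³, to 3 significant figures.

ET₀ = 0.28 × (0.46 × 15.2 + 8.13) = 0.28 × 15.122 = 4.2342 mm/d
ETc = Kc × ET₀ = 1.02 × 4.2342 = 4.3189 mm/d
Crop demand D = ETc × 14 d = 4.3189 × 14 = 60.465 mm
D − Pe = 60.465 − 3.0 = 57.465 mm
Gross irrigation = 57.465 / 0.89 = 64.567 mm
Volume = 64.567 mm × 344.0 ha × 10 = 222110.5 m³

222000 m³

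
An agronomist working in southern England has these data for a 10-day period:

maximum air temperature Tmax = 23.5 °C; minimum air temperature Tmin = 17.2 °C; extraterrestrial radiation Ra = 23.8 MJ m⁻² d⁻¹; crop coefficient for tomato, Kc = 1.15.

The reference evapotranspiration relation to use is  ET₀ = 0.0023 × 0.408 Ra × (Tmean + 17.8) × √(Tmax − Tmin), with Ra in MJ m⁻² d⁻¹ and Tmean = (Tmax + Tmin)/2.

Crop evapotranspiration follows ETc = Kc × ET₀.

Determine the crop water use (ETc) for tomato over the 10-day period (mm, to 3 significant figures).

Tmean = (23.5 + 17.2)/2 = 20.35 °C
0.408 Ra = 0.408 × 23.8 = 9.7104 mm/d equivalent
ET₀ = 0.0023 × 9.7104 × (20.35 + 17.8) × √6.3 = 0.0023 × 9.7104 × 38.15 × 2.5100 = 2.1386 mm/d
ETc = Kc × ET₀ = 1.15 × 2.1386 = 2.4594 mm/d
Over 10 days: 2.4594 × 10 = 24.594 mm

24.6 mm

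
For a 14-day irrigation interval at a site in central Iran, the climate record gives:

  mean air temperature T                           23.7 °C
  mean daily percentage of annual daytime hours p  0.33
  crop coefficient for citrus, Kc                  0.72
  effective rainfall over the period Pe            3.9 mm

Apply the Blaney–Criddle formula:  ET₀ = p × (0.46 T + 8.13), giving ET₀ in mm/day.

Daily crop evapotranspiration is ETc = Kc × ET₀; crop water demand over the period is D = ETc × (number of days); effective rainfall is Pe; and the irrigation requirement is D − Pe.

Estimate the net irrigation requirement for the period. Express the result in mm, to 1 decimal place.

59.4 mm

ET₀ = 0.33 × (0.46 × 23.7 + 8.13) = 0.33 × 19.032 = 6.2806 mm/d
ETc = Kc × ET₀ = 0.72 × 6.2806 = 4.5220 mm/d
Crop demand D = ETc × 14 d = 4.5220 × 14 = 63.308 mm
D − Pe = 63.308 − 3.9 = 59.408 mm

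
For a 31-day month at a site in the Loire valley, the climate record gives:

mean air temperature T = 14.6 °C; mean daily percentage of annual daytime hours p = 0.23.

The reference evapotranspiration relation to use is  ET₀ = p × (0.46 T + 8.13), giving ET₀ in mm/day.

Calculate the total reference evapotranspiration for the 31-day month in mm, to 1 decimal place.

105.9 mm

ET₀ = 0.23 × (0.46 × 14.6 + 8.13) = 0.23 × 14.846 = 3.4146 mm/d
Monthly total = 3.4146 × 31 = 105.853 mm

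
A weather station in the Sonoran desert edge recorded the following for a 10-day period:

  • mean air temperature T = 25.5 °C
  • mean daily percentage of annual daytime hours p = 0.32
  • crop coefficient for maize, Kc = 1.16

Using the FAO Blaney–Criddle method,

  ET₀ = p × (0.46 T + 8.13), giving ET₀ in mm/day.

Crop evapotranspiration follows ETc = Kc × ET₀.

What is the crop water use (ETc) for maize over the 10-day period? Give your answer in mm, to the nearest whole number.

ET₀ = 0.32 × (0.46 × 25.5 + 8.13) = 0.32 × 19.860 = 6.3552 mm/d
ETc = Kc × ET₀ = 1.16 × 6.3552 = 7.3720 mm/d
Over 10 days: 7.3720 × 10 = 73.720 mm

74 mm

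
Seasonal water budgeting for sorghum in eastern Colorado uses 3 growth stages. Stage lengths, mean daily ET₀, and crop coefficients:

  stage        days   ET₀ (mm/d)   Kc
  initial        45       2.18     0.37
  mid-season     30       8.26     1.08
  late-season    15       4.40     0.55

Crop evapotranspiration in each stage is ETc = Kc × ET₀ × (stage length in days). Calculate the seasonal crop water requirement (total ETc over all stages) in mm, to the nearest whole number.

initial: 0.37 × 2.18 × 45 = 36.30 mm
mid-season: 1.08 × 8.26 × 30 = 267.62 mm
late-season: 0.55 × 4.40 × 15 = 36.30 mm
Seasonal total = 340.22 mm

340 mm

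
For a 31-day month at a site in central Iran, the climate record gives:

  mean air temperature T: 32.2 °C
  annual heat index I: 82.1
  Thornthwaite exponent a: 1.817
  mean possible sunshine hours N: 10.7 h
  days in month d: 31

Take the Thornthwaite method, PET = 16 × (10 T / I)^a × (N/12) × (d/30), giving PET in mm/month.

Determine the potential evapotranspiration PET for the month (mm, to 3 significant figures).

177 mm

10T/I = 10 × 32.2 / 82.1 = 3.9220
(10T/I)^a = 3.9220^1.817 = 11.9785
Uncorrected PET = 16 × 11.9785 = 191.656 mm
Correction = (N/12)(d/30) = (10.7/12)(31/30) = 0.9214
PET = 191.656 × 0.9214 = 176.592 mm/month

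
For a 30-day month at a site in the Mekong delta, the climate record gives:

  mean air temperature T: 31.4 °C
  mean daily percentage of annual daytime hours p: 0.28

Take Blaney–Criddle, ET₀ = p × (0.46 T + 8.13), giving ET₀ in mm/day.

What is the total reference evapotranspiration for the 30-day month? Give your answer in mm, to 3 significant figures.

190 mm

ET₀ = 0.28 × (0.46 × 31.4 + 8.13) = 0.28 × 22.574 = 6.3207 mm/d
Monthly total = 6.3207 × 30 = 189.621 mm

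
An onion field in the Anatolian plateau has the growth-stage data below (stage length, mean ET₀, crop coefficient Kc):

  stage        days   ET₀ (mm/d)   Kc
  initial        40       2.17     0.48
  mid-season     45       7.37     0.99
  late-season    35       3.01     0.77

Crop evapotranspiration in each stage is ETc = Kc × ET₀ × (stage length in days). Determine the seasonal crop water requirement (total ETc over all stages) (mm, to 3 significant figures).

451 mm

initial: 0.48 × 2.17 × 40 = 41.66 mm
mid-season: 0.99 × 7.37 × 45 = 328.33 mm
late-season: 0.77 × 3.01 × 35 = 81.12 mm
Seasonal total = 451.11 mm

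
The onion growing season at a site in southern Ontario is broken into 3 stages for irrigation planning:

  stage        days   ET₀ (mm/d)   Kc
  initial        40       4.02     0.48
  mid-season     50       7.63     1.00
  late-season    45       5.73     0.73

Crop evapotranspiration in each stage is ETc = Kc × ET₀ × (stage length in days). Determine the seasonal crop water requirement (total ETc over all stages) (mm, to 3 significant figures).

647 mm

initial: 0.48 × 4.02 × 40 = 77.18 mm
mid-season: 1.00 × 7.63 × 50 = 381.50 mm
late-season: 0.73 × 5.73 × 45 = 188.23 mm
Seasonal total = 646.91 mm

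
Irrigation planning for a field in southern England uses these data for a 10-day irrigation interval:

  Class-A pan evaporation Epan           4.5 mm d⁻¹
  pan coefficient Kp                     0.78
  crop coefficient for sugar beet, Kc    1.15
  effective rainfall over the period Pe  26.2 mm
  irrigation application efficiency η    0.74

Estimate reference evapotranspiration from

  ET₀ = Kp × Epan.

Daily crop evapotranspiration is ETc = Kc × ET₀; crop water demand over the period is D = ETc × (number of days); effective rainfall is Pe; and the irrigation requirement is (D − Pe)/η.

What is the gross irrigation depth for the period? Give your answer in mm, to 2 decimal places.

19.14 mm

ET₀ = 0.78 × 4.5 = 3.5100 mm/d
ETc = Kc × ET₀ = 1.15 × 3.5100 = 4.0365 mm/d
Crop demand D = ETc × 10 d = 4.0365 × 10 = 40.365 mm
D − Pe = 40.365 − 26.2 = 14.165 mm
Gross irrigation = 14.165 / 0.74 = 19.142 mm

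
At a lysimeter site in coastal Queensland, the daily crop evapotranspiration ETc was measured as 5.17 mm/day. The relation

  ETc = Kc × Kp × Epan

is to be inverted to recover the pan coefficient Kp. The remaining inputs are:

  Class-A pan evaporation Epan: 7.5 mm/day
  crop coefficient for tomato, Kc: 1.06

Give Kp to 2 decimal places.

0.65

ETc = Kc × Kp × Epan  ⇒  Kp = ETc / (Kc × Epan)
Kp = 5.17 / (1.06 × 7.5) = 5.17 / 7.950 = 0.6503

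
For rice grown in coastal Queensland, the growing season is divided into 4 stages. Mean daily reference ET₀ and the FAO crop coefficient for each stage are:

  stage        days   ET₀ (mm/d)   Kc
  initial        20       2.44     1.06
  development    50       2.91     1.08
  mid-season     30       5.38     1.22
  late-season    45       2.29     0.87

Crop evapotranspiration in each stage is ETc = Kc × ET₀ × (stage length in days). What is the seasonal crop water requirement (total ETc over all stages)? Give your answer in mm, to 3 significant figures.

initial: 1.06 × 2.44 × 20 = 51.73 mm
development: 1.08 × 2.91 × 50 = 157.14 mm
mid-season: 1.22 × 5.38 × 30 = 196.91 mm
late-season: 0.87 × 2.29 × 45 = 89.65 mm
Seasonal total = 495.43 mm

495 mm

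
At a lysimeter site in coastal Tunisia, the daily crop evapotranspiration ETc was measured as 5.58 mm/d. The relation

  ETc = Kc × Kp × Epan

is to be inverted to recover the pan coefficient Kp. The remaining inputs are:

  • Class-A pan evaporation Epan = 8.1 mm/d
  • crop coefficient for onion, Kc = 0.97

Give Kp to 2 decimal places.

ETc = Kc × Kp × Epan  ⇒  Kp = ETc / (Kc × Epan)
Kp = 5.58 / (0.97 × 8.1) = 5.58 / 7.857 = 0.7102

0.71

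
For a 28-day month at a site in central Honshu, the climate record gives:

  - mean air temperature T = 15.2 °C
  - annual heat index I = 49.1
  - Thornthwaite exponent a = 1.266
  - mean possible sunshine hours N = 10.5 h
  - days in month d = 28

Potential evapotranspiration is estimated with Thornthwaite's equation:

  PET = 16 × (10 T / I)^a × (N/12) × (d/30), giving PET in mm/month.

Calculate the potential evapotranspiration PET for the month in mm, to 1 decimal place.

54.6 mm

10T/I = 10 × 15.2 / 49.1 = 3.0957
(10T/I)^a = 3.0957^1.266 = 4.1812
Uncorrected PET = 16 × 4.1812 = 66.899 mm
Correction = (N/12)(d/30) = (10.5/12)(28/30) = 0.8167
PET = 66.899 × 0.8167 = 54.636 mm/month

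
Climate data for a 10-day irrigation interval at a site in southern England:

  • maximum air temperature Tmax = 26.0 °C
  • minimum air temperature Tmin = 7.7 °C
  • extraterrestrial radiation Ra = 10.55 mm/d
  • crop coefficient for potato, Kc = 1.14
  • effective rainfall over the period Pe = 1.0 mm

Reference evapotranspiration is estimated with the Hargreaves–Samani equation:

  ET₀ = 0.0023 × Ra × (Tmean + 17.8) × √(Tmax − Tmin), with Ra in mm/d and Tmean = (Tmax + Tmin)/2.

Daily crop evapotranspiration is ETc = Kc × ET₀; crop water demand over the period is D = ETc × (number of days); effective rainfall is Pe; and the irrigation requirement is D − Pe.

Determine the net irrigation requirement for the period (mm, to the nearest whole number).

Tmean = (26.0 + 7.7)/2 = 16.85 °C
ET₀ = 0.0023 × 10.55 × (16.85 + 17.8) × √18.3 = 0.0023 × 10.55 × 34.65 × 4.2778 = 3.5967 mm/d
ETc = Kc × ET₀ = 1.14 × 3.5967 = 4.1002 mm/d
Crop demand D = ETc × 10 d = 4.1002 × 10 = 41.002 mm
D − Pe = 41.002 − 1.0 = 40.002 mm

40 mm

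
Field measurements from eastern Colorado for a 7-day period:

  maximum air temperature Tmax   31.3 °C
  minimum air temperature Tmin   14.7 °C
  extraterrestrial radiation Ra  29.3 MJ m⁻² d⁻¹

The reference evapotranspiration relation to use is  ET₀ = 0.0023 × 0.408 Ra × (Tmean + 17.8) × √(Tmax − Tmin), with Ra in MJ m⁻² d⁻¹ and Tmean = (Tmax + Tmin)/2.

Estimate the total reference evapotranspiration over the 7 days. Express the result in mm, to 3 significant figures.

32.0 mm

Tmean = (31.3 + 14.7)/2 = 23.00 °C
0.408 Ra = 0.408 × 29.3 = 11.9544 mm/d equivalent
ET₀ = 0.0023 × 11.9544 × (23.00 + 17.8) × √16.6 = 0.0023 × 11.9544 × 40.80 × 4.0743 = 4.5706 mm/d
Over 7 days: 4.5706 × 7 = 31.994 mm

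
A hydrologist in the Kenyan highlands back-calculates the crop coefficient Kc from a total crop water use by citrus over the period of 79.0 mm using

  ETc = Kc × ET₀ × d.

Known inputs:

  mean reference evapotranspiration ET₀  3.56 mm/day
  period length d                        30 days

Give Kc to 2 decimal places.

0.74

ETc = Kc × ET₀ × d  ⇒  Kc = ETc / (ET₀ × d)
Kc = 79.0 / (3.56 × 30) = 79.0 / 106.80 = 0.7397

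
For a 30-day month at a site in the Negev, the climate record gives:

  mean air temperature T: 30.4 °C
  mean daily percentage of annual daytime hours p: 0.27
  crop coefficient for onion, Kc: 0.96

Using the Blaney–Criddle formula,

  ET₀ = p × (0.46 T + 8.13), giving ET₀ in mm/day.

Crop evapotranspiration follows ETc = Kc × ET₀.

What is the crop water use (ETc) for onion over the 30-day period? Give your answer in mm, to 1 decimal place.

172.0 mm

ET₀ = 0.27 × (0.46 × 30.4 + 8.13) = 0.27 × 22.114 = 5.9708 mm/d
ETc = Kc × ET₀ = 0.96 × 5.9708 = 5.7320 mm/d
Over 30 days: 5.7320 × 30 = 171.960 mm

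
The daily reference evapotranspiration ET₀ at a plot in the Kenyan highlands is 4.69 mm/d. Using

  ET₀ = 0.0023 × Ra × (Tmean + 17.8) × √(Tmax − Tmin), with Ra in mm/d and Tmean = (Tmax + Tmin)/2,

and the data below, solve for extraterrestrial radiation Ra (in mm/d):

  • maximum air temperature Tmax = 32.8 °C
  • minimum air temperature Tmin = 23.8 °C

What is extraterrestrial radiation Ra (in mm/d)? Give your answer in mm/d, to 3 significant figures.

14.7 mm/d

Tmean = 28.30 °C; √ΔT = 3.0000
Ra = ET₀ / [0.0023 × (Tmean+17.8) × √ΔT] = 4.69 / (0.0023 × 46.10 × 3.0000) = 14.744 mm/d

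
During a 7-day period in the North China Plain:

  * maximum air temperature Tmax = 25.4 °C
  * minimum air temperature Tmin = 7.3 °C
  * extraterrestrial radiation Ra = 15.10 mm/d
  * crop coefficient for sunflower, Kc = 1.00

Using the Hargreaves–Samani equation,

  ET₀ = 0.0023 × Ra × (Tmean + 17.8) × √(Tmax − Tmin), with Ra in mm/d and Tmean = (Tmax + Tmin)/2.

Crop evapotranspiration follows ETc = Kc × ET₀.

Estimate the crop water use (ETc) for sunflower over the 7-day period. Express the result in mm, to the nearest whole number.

Tmean = (25.4 + 7.3)/2 = 16.35 °C
ET₀ = 0.0023 × 15.10 × (16.35 + 17.8) × √18.1 = 0.0023 × 15.10 × 34.15 × 4.2544 = 5.0458 mm/d
ETc = Kc × ET₀ = 1.00 × 5.0458 = 5.0458 mm/d
Over 7 days: 5.0458 × 7 = 35.321 mm

35 mm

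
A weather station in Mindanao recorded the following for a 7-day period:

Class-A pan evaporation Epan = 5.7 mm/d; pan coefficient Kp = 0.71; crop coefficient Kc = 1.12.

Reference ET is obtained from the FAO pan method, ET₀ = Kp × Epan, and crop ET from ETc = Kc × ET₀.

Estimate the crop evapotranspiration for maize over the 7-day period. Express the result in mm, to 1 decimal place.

31.7 mm

ET₀ = 0.71 × 5.7 = 4.0470 mm/d
ETc = Kc × ET₀ = 1.12 × 4.0470 = 4.5326 mm/d
Over 7 days: 4.5326 × 7 = 31.728 mm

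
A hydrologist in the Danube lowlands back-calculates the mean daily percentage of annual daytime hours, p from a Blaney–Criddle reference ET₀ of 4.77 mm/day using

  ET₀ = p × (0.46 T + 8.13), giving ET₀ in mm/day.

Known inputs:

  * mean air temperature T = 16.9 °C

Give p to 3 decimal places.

0.300

p = ET₀ / (0.46 T + 8.13) = 4.77 / (0.46 × 16.9 + 8.13) = 4.77 / 15.904 = 0.2999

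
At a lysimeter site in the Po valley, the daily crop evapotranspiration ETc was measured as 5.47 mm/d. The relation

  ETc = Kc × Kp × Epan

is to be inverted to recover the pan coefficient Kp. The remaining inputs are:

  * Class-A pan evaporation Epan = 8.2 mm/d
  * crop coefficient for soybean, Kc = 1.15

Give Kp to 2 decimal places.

ETc = Kc × Kp × Epan  ⇒  Kp = ETc / (Kc × Epan)
Kp = 5.47 / (1.15 × 8.2) = 5.47 / 9.430 = 0.5801

0.58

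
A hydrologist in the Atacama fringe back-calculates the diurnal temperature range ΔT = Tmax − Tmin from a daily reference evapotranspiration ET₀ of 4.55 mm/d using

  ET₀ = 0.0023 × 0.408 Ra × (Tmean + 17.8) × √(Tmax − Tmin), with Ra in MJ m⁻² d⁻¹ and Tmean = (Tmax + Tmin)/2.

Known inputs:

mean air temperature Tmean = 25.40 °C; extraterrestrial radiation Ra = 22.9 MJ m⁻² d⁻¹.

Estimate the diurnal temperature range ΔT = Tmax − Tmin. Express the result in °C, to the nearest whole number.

24 °C

√ΔT = ET₀ / [0.0023 × 0.408 × Ra × (Tmean+17.8)] = 4.55 / (0.0023 × 9.3432 × 43.20) = 4.9012
ΔT = 4.9012² = 24.022 °C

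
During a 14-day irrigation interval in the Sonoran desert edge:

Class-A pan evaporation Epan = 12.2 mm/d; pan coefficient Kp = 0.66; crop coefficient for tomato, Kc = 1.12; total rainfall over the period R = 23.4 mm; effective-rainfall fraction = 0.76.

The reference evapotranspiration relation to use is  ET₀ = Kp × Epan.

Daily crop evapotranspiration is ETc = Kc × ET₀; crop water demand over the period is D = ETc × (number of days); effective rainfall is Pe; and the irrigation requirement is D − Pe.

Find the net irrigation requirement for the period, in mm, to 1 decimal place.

ET₀ = 0.66 × 12.2 = 8.0520 mm/d
ETc = Kc × ET₀ = 1.12 × 8.0520 = 9.0182 mm/d
Crop demand D = ETc × 14 d = 9.0182 × 14 = 126.255 mm
Pe = 0.76 × 23.4 = 17.784 mm
D − Pe = 126.255 − 17.784 = 108.471 mm

108.5 mm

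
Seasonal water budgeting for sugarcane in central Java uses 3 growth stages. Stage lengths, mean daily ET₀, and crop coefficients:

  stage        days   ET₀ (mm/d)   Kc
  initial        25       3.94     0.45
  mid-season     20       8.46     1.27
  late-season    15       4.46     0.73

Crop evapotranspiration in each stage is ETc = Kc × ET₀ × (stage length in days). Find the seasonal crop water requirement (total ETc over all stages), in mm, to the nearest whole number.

initial: 0.45 × 3.94 × 25 = 44.33 mm
mid-season: 1.27 × 8.46 × 20 = 214.88 mm
late-season: 0.73 × 4.46 × 15 = 48.84 mm
Seasonal total = 308.05 mm

308 mm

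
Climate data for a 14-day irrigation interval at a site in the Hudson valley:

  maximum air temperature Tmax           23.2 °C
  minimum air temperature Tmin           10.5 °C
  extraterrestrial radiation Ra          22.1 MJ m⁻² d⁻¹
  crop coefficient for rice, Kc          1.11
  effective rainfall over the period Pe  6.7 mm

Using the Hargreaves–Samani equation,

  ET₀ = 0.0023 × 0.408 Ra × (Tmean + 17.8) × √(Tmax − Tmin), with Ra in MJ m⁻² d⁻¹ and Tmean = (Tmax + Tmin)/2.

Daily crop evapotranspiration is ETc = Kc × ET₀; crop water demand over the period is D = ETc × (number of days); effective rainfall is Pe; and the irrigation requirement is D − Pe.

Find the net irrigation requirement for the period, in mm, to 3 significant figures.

33.1 mm

Tmean = (23.2 + 10.5)/2 = 16.85 °C
0.408 Ra = 0.408 × 22.1 = 9.0168 mm/d equivalent
ET₀ = 0.0023 × 9.0168 × (16.85 + 17.8) × √12.7 = 0.0023 × 9.0168 × 34.65 × 3.5637 = 2.5609 mm/d
ETc = Kc × ET₀ = 1.11 × 2.5609 = 2.8426 mm/d
Crop demand D = ETc × 14 d = 2.8426 × 14 = 39.796 mm
D − Pe = 39.796 − 6.7 = 33.096 mm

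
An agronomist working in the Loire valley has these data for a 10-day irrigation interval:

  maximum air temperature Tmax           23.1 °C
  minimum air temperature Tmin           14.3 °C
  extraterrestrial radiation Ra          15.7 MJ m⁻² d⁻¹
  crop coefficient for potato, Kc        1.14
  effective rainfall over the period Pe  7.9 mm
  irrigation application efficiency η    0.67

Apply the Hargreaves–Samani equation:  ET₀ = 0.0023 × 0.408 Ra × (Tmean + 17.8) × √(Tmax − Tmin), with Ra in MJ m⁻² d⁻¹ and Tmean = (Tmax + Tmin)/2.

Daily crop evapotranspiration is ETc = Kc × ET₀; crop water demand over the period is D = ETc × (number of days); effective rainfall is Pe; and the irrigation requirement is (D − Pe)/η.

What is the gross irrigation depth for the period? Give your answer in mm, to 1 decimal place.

15.4 mm

Tmean = (23.1 + 14.3)/2 = 18.70 °C
0.408 Ra = 0.408 × 15.7 = 6.4056 mm/d equivalent
ET₀ = 0.0023 × 6.4056 × (18.70 + 17.8) × √8.8 = 0.0023 × 6.4056 × 36.50 × 2.9665 = 1.5952 mm/d
ETc = Kc × ET₀ = 1.14 × 1.5952 = 1.8185 mm/d
Crop demand D = ETc × 10 d = 1.8185 × 10 = 18.185 mm
D − Pe = 18.185 − 7.9 = 10.285 mm
Gross irrigation = 10.285 / 0.67 = 15.351 mm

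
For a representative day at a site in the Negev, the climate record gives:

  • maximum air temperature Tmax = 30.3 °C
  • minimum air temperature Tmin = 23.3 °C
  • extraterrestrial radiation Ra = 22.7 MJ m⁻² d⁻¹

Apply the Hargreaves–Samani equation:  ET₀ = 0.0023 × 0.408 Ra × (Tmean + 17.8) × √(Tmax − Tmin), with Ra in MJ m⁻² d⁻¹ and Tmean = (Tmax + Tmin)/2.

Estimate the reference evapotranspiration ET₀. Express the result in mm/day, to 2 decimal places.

Tmean = (30.3 + 23.3)/2 = 26.80 °C
0.408 Ra = 0.408 × 22.7 = 9.2616 mm/d equivalent
ET₀ = 0.0023 × 9.2616 × (26.80 + 17.8) × √7.0 = 0.0023 × 9.2616 × 44.60 × 2.6458 = 2.5137 mm/d

2.51 mm/day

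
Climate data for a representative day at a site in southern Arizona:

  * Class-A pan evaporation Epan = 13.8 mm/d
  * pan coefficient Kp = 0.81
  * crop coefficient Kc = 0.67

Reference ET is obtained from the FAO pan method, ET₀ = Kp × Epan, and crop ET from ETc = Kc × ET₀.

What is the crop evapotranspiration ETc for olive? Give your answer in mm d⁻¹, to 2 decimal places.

7.49 mm d⁻¹

ET₀ = 0.81 × 13.8 = 11.1780 mm/d
ETc = Kc × ET₀ = 0.67 × 11.1780 = 7.4893 mm/d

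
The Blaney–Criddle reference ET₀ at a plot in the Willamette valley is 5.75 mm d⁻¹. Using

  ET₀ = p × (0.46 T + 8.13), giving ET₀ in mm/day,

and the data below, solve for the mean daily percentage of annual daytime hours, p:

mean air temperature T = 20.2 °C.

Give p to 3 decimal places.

0.330

p = ET₀ / (0.46 T + 8.13) = 5.75 / (0.46 × 20.2 + 8.13) = 5.75 / 17.422 = 0.3300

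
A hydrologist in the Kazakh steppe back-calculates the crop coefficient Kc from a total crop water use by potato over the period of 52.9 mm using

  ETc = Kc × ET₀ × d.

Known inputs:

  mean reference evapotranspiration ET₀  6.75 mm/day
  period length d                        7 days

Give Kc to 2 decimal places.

ETc = Kc × ET₀ × d  ⇒  Kc = ETc / (ET₀ × d)
Kc = 52.9 / (6.75 × 7) = 52.9 / 47.25 = 1.1196

1.12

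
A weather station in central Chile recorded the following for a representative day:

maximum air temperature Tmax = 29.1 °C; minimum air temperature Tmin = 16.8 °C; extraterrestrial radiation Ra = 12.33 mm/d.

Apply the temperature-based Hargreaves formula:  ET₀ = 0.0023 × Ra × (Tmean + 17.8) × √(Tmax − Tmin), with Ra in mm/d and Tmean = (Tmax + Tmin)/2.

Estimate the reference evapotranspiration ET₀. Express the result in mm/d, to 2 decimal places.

4.05 mm/d

Tmean = (29.1 + 16.8)/2 = 22.95 °C
ET₀ = 0.0023 × 12.33 × (22.95 + 17.8) × √12.3 = 0.0023 × 12.33 × 40.75 × 3.5071 = 4.0529 mm/d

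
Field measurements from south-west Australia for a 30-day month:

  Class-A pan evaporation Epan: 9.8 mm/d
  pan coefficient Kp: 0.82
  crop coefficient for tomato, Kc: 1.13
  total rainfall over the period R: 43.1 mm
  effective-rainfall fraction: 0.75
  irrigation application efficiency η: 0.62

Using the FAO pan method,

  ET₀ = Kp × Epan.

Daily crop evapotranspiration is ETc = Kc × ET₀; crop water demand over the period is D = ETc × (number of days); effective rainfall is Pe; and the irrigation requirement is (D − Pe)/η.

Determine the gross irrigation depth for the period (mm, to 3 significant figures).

387 mm

ET₀ = 0.82 × 9.8 = 8.0360 mm/d
ETc = Kc × ET₀ = 1.13 × 8.0360 = 9.0807 mm/d
Crop demand D = ETc × 30 d = 9.0807 × 30 = 272.421 mm
Pe = 0.75 × 43.1 = 32.325 mm
D − Pe = 272.421 − 32.325 = 240.096 mm
Gross irrigation = 240.096 / 0.62 = 387.252 mm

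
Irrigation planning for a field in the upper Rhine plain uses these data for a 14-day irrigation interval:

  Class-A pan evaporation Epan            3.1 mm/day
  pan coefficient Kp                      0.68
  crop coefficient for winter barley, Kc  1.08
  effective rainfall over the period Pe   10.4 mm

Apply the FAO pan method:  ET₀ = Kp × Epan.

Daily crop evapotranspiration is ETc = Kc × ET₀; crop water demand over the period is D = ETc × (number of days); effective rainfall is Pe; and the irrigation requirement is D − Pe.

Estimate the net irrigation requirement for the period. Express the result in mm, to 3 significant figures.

21.5 mm

ET₀ = 0.68 × 3.1 = 2.1080 mm/d
ETc = Kc × ET₀ = 1.08 × 2.1080 = 2.2766 mm/d
Crop demand D = ETc × 14 d = 2.2766 × 14 = 31.872 mm
D − Pe = 31.872 − 10.4 = 21.472 mm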